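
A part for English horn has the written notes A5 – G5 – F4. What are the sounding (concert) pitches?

D5 C5 Bb3

The English horn sounds a perfect fifth below written, so transpose each written note down a perfect fifth.
A5 becomes D5
G5 becomes C5
F4 becomes Bb3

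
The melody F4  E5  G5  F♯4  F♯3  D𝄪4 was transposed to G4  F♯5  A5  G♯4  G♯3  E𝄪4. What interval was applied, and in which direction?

up a major second

From F4 to G4 is 2 letter names — a second of some quality.
F4 to G4 is 2 semitones, which makes it a major second; the second version is higher, so the direction is up.
Checking another pair — D##4 → E##4 — gives the same interval.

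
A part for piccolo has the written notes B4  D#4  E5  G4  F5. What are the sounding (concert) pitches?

B5 D#5 E6 G5 F6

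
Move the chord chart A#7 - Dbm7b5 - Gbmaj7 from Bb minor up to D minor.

Bb minor up to D minor is a major third; each chord root moves by that interval while the quality stays the same.
A#7: root A# up a major third → C##, giving C##7.
Dbm7b5: root Db up a major third → F, giving Fm7b5.
Gbmaj7: root Gb up a major third → Bb, giving Bbmaj7.

C##7 Fm7b5 Bbmaj7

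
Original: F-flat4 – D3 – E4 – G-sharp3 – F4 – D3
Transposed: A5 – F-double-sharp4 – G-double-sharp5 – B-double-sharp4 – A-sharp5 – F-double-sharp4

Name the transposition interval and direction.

From Fb4 to A5 is 10 letter names — a tenth of some quality.
Fb4 to A5 is 17 semitones, which makes it an augmented tenth; the second version is higher, so the direction is up.
Checking another pair — D3 → F##4 — gives the same interval.

up an augmented tenth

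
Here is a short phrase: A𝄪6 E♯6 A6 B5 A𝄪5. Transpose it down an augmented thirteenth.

C#5 G4 Cb5 Db4 C#4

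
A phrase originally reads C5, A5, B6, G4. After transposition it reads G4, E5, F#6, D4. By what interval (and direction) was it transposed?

down a perfect fourth

From C5 to G4 is 4 letter names — a fourth of some quality.
G4 to C5 is 5 semitones, which makes it a perfect fourth; the second version is lower, so the direction is down.
Checking another pair — G4 → D4 — gives the same interval.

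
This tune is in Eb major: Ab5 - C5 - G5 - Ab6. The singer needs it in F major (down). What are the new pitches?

From Eb down to F is a minor seventh; apply that to each pitch.
Ab5 to Bb4
C5 to D4
G5 to A4
Ab6 to Bb5

Bb4 D4 A4 Bb5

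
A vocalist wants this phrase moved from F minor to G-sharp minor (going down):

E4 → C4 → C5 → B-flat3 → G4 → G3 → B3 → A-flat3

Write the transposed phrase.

F##3 D#3 D#4 C#3 A#3 A#2 C##3 B2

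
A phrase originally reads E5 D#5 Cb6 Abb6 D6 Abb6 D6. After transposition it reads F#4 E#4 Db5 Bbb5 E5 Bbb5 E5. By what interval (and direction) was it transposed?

down a minor seventh

From E5 to F#4 is 7 letter names — a seventh of some quality.
F#4 to E5 is 10 semitones, which makes it a minor seventh; the second version is lower, so the direction is down.
Checking another pair — D6 → E5 — gives the same interval.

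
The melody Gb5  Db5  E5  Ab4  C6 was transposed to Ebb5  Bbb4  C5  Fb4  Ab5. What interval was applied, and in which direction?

Take the first pair: Gb5 → Ebb5. G to E spans 3 letter names, so the interval is some kind of third.
Ebb5 to Gb5 is 4 semitones, which makes it a major third; the second version is lower, so the direction is down.
Checking another pair — C6 → Ab5 — gives the same interval.

down a major third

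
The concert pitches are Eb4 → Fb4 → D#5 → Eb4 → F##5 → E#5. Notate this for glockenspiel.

The glockenspiel sounds a perfect fifteenth above written, so the written part must be a perfect fifteenth below concert — transpose each note down.
Eb4 becomes Eb2
Fb4 becomes Fb2
D#5 becomes D#3
Eb4 becomes Eb2
F##5 becomes F##3
E#5 becomes E#3

Eb2 Fb2 D#3 Eb2 F##3 E#3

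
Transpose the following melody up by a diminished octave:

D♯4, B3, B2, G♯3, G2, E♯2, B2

D5 Bb4 Bb3 G4 Gb3 E3 Bb3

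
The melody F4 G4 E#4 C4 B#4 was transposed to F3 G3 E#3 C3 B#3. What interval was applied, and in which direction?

Take the first pair: F4 → F3. F to F spans 8 letter names, so the interval is some kind of octave.
F3 to F4 is 12 semitones, which makes it a perfect octave; the second version is lower, so the direction is down.
Checking another pair — B#4 → B#3 — gives the same interval.

down a perfect octave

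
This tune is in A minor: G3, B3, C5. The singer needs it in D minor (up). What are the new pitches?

C4 E4 F5

A minor to D minor up is a perfect fourth, so every note moves up by that interval.
G3 -> C4
B3 -> E4
C5 -> F5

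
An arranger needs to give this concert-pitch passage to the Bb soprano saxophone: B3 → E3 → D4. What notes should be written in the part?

C#4 F#3 E4

The Bb soprano saxophone sounds a major second below written, so the written part must be a major second above concert — transpose each note up.
B3 -> C#4
E3 -> F#3
D4 -> E4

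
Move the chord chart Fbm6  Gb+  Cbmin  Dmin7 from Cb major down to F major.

Bbm6 C+ Fmin G#min7

Cb major down to F major is a diminished fifth; each chord root moves by that interval while the quality stays the same.
Fbm6: root Fb down a diminished fifth → Bb, giving Bbm6.
Gb+: root Gb down a diminished fifth → C, giving C+.
Cbmin: root Cb down a diminished fifth → F, giving Fmin.
Dmin7: root D down a diminished fifth → G#, giving G#min7.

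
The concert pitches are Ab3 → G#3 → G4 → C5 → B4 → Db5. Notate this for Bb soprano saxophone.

Bb3 A#3 A4 D5 C#5 Eb5

The Bb soprano saxophone sounds a major second below written, so the written part must be a major second above concert — transpose each note up.
Ab3 to Bb3
G#3 to A#3
G4 to A4
C5 to D5
B4 to C#5
Db5 to Eb5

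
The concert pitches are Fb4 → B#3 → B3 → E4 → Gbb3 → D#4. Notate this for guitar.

Fb5 B#4 B4 E5 Gbb4 D#5

The guitar sounds a perfect octave below written, so the written part must be a perfect octave above concert — transpose each note up.
Fb4 becomes Fb5
B#3 becomes B#4
B3 becomes B4
E4 becomes E5
Gbb3 becomes Gbb4
D#4 becomes D#5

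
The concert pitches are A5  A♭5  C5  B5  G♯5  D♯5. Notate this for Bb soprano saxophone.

Written C4 sounds as Bb3 on the Bb soprano saxophone, so concert pitches are written a major second up.
A5 to B5
Ab5 to Bb5
C5 to D5
B5 to C#6
G#5 to A#5
D#5 to E#5

B5 Bb5 D5 C#6 A#5 E#5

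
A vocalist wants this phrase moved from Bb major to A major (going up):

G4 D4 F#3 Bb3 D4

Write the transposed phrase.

Bb major to A major up is a major seventh, so every note moves up by that interval.
G4 → F#5
D4 → C#5
F#3 → E#4
Bb3 → A4
D4 → C#5

F#5 C#5 E#4 A4 C#5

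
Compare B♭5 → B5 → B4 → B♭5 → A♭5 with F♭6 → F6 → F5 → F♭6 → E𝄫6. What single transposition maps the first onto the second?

up a diminished fifth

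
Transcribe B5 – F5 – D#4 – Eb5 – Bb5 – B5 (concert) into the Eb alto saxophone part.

Written C4 sounds as Eb3 on the Eb alto saxophone, so concert pitches are written a major sixth up.
B5 gives G#6
F5 gives D6
D#4 gives B#4
Eb5 gives C6
Bb5 gives G6
B5 gives G#6

G#6 D6 B#4 C6 G6 G#6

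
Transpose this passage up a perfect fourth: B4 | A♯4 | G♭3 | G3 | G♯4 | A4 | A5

E5 D#5 Cb4 C4 C#5 D5 D6

A perfect fourth up from B4 gives E5.
A#4: a fourth up reaches D, and 5 semitones makes it D#5.
Gb3 up a perfect fourth is Cb4.
A perfect fourth up from G3 gives C4.
G#4: a fourth up reaches C, and 5 semitones makes it C#5.
A4 up a perfect fourth is D5.
A perfect fourth up from A5 gives D6.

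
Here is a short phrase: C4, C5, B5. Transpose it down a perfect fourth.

G3 G4 F#5

C4 becomes G3
C5 becomes G4
B5 becomes F#5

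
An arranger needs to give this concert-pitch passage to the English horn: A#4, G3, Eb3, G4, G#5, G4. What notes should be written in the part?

Written C4 sounds as F3 on the English horn, so concert pitches are written a perfect fifth up.
A#4 → E#5
G3 → D4
Eb3 → Bb3
G4 → D5
G#5 → D#6
G4 → D5

E#5 D4 Bb3 D5 D#6 D5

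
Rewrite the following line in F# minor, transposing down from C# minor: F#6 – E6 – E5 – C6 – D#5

From C# down to F# is a perfect fifth; apply that to each pitch.
F#6 -> B5
E6 -> A5
E5 -> A4
C6 -> F5
D#5 -> G#4

B5 A5 A4 F5 G#4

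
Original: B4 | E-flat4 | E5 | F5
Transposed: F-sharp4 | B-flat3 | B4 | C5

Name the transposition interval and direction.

Take the first pair: B4 → F#4. B to F spans 4 letter names, so the interval is some kind of fourth.
F#4 to B4 is 5 semitones, which makes it a perfect fourth; the second version is lower, so the direction is down.
Checking another pair — F5 → C5 — gives the same interval.

down a perfect fourth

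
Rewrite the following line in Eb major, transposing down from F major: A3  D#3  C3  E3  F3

F major to Eb major down is a major second, so every note moves down by that interval.
A3 becomes G3
D#3 becomes C#3
C3 becomes Bb2
E3 becomes D3
F3 becomes Eb3

G3 C#3 Bb2 D3 Eb3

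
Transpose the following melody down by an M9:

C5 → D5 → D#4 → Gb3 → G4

Bb3 C4 C#3 Fb2 F3

A major ninth down from C5 gives Bb3.
D5: a ninth down reaches C, and 14 semitones makes it C4.
D#4 down a major ninth is C#3.
A major ninth down from Gb3 gives Fb2.
G4 down a major ninth is F3.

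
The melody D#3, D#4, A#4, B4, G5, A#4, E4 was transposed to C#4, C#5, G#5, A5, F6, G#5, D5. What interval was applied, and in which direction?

From D#3 to C#4 is 7 letter names — a seventh of some quality.
D#3 to C#4 is 10 semitones, which makes it a minor seventh; the second version is higher, so the direction is up.
Checking another pair — E4 → D5 — gives the same interval.

up a minor seventh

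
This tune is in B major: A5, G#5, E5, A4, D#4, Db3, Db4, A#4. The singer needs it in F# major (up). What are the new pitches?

E6 D#6 B5 E5 A#4 Ab3 Ab4 E#5

From B up to F# is a perfect fifth; apply that to each pitch.
A5 becomes E6
G#5 becomes D#6
E5 becomes B5
A4 becomes E5
D#4 becomes A#4
Db3 becomes Ab3
Db4 becomes Ab4
A#4 becomes E#5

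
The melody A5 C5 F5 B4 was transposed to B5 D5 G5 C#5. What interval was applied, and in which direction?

Take the first pair: A5 → B5. A to B spans 2 letter names, so the interval is some kind of second.
A5 to B5 is 2 semitones, which makes it a major second; the second version is higher, so the direction is up.
Checking another pair — B4 → C#5 — gives the same interval.

up a major second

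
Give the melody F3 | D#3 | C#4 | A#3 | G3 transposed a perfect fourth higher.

F3 -> Bb3
D#3 -> G#3
C#4 -> F#4
A#3 -> D#4
G3 -> C4

Bb3 G#3 F#4 D#4 C4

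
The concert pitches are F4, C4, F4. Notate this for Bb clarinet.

G4 D4 G4

The Bb clarinet sounds a major second below written, so the written part must be a major second above concert — transpose each note up.
F4 to G4
C4 to D4
F4 to G4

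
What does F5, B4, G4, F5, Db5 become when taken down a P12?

Bb3 E3 C3 Bb3 Gb3

F5 -> Bb3
B4 -> E3
G4 -> C3
F5 -> Bb3
Db5 -> Gb3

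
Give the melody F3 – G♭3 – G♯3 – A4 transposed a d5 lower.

B2 C3 C##3 D#4

F3 down a diminished fifth is B2.
Gb3: a fifth down reaches C, and 6 semitones makes it C3.
A diminished fifth down from G#3 gives C##3.
A4: a fifth down reaches D, and 6 semitones makes it D#4.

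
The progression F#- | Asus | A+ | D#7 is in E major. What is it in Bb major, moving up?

E major up to Bb major is a diminished fifth; each chord root moves by that interval while the quality stays the same.
F#-: root F# up a diminished fifth → C, giving C-.
Asus: root A up a diminished fifth → Eb, giving Ebsus.
A+: root A up a diminished fifth → Eb, giving Eb+.
D#7: root D# up a diminished fifth → A, giving A7.

C- Ebsus Eb+ A7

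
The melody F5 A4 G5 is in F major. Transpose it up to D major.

F major to D major up is a major sixth, so every note moves up by that interval.
F5 → D6
A4 → F#5
G5 → E6

D6 F#5 E6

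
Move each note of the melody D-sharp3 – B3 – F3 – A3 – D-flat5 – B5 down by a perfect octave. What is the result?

A perfect octave down from D#3 gives D#2.
B3: an octave down reaches B, and 12 semitones makes it B2.
F3 down a perfect octave is F2.
A3: an octave down reaches A, and 12 semitones makes it A2.
A perfect octave down from Db5 gives Db4.
A perfect octave down from B5 gives B4.

D#2 B2 F2 A2 Db4 B4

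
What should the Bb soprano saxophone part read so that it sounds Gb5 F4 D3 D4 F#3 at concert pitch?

The Bb soprano saxophone sounds a major second below written, so the written part must be a major second above concert — transpose each note up.
Gb5 → Ab5
F4 → G4
D3 → E3
D4 → E4
F#3 → G#3

Ab5 G4 E3 E4 G#3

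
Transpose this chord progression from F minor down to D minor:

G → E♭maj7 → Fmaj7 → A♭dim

E Cmaj7 Dmaj7 Fdim

F minor down to D minor is a minor third; each chord root moves by that interval while the quality stays the same.
G: root G down a minor third → E, giving E.
E♭maj7: root E♭ down a minor third → C, giving Cmaj7.
Fmaj7: root F down a minor third → D, giving Dmaj7.
A♭dim: root A♭ down a minor third → F, giving Fdim.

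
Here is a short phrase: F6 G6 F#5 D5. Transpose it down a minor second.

E6 F#6 E#5 C#5

F6: a second down reaches E, and 1 semitone makes it E6.
A minor second down from G6 gives F#6.
F#5: a second down reaches E, and 1 semitone makes it E#5.
A minor second down from D5 gives C#5.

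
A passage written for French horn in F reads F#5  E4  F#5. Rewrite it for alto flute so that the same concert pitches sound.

First find concert pitch: the French horn in F sounds a perfect fifth below written, so F#5 E4 F#5 sounds B4 A3 B4.
Then write for alto flute: it sounds a perfect fourth below written, so the part must be a perfect fourth above concert.
B4 → E5
A3 → D4
B4 → E5

E5 D4 E5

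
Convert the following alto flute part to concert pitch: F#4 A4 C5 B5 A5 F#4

The alto flute sounds a perfect fourth below written, so transpose each written note down a perfect fourth.
F#4 gives C#4
A4 gives E4
C5 gives G4
B5 gives F#5
A5 gives E5
F#4 gives C#4

C#4 E4 G4 F#5 E5 C#4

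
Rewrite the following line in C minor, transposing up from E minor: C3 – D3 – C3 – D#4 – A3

Ab3 Bb3 Ab3 B4 F4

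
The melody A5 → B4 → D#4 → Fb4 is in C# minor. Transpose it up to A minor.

C# minor to A minor up is a minor sixth, so every note moves up by that interval.
A5 becomes F6
B4 becomes G5
D#4 becomes B4
Fb4 becomes Dbb5

F6 G5 B4 Dbb5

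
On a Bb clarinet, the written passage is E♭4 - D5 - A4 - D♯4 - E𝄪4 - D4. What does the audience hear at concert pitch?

The Bb clarinet sounds a major second below written, so transpose each written note down a major second.
Eb4 -> Db4
D5 -> C5
A4 -> G4
D#4 -> C#4
E##4 -> D##4
D4 -> C4

Db4 C5 G4 C#4 D##4 C4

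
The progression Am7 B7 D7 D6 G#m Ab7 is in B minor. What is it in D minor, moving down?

B minor down to D minor is a major sixth; each chord root moves by that interval while the quality stays the same.
Am7: root A down a major sixth → C, giving Cm7.
B7: root B down a major sixth → D, giving D7.
D7: root D down a major sixth → F, giving F7.
D6: root D down a major sixth → F, giving F6.
G#m: root G# down a major sixth → B, giving Bm.
Ab7: root Ab down a major sixth → Cb, giving Cb7.

Cm7 D7 F7 F6 Bm Cb7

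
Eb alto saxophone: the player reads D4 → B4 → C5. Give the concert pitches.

Written C4 on the Eb alto saxophone sounds as Eb3, a major sixth lower; apply that shift to every note.
D4 -> F3
B4 -> D4
C5 -> Eb4

F3 D4 Eb4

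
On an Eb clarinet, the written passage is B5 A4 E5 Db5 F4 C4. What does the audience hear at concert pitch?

D6 C5 G5 Fb5 Ab4 Eb4

Written C4 on the Eb clarinet sounds as Eb4, a minor third higher; apply that shift to every note.
B5 -> D6
A4 -> C5
E5 -> G5
Db5 -> Fb5
F4 -> Ab4
C4 -> Eb4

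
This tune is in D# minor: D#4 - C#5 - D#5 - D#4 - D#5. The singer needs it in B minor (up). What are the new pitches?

B4 A5 B5 B4 B5

From D# up to B is a minor sixth; apply that to each pitch.
D#4 -> B4
C#5 -> A5
D#5 -> B5
D#4 -> B4
D#5 -> B5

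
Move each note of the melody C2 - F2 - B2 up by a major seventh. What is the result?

B2 E3 A#3

C2 up a major seventh is B2.
A major seventh up from F2 gives E3.
B2 up a major seventh is A#3.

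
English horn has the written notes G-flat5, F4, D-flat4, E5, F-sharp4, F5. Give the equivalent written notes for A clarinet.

Ebb5 Db4 Bbb3 C5 D4 Db5

First find concert pitch: the English horn sounds a perfect fifth below written, so G-flat5 F4 D-flat4 E5 F-sharp4 F5 sounds Cb5 Bb3 Gb3 A4 B3 Bb4.
Then write for A clarinet: it sounds a minor third below written, so the part must be a minor third above concert.
Cb5 → Ebb5
Bb3 → Db4
Gb3 → Bbb3
A4 → C5
B3 → D4
Bb4 → Db5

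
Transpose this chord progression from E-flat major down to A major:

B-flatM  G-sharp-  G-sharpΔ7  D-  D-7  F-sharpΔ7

E-flat major down to A major is a diminished fifth; each chord root moves by that interval while the quality stays the same.
B-flatM: root B-flat down a diminished fifth → E, giving EM.
G-sharp-: root G-sharp down a diminished fifth → C##, giving C##-.
G-sharpΔ7: root G-sharp down a diminished fifth → C##, giving C##Δ7.
D-: root D down a diminished fifth → G#, giving G#-.
D-7: root D down a diminished fifth → G#, giving G#-7.
F-sharpΔ7: root F-sharp down a diminished fifth → B#, giving B#Δ7.

EM C##- C##Δ7 G#- G#-7 B#Δ7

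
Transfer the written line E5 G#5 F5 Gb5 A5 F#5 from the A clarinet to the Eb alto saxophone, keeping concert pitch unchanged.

A#5 C##6 B5 C6 D#6 B#5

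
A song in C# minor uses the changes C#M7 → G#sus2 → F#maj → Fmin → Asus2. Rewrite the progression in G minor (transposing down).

GM7 Dsus2 Cmaj Cbmin Ebsus2

C# minor down to G minor is an augmented fourth; each chord root moves by that interval while the quality stays the same.
C#M7: root C# down an augmented fourth → G, giving GM7.
G#sus2: root G# down an augmented fourth → D, giving Dsus2.
F#maj: root F# down an augmented fourth → C, giving Cmaj.
Fmin: root F down an augmented fourth → Cb, giving Cbmin.
Asus2: root A down an augmented fourth → Eb, giving Ebsus2.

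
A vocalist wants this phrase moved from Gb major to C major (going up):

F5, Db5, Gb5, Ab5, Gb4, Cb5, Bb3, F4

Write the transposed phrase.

B5 G5 C6 D6 C5 F5 E4 B4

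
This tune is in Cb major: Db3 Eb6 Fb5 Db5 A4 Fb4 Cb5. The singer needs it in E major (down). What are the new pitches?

F#2 G#5 A4 F#4 C##4 A3 E4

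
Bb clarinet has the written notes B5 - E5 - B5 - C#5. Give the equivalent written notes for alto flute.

First find concert pitch: the Bb clarinet sounds a major second below written, so B5 E5 B5 C#5 sounds A5 D5 A5 B4.
Then write for alto flute: it sounds a perfect fourth below written, so the part must be a perfect fourth above concert.
A5 → D6
D5 → G5
A5 → D6
B4 → E5

D6 G5 D6 E5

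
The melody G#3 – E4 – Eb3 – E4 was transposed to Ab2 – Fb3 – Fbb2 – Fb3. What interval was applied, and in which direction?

Take the first pair: G#3 → Ab2. G to A spans 7 letter names, so the interval is some kind of seventh.
Ab2 to G#3 is 12 semitones, which makes it an augmented seventh; the second version is lower, so the direction is down.
Checking another pair — E4 → Fb3 — gives the same interval.

down an augmented seventh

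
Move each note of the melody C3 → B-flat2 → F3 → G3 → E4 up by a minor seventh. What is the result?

Bb3 Ab3 Eb4 F4 D5

C3 to Bb3
Bb2 to Ab3
F3 to Eb4
G3 to F4
E4 to D5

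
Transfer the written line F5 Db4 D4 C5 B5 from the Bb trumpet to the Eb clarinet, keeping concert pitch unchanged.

C5 Ab3 A3 G4 F#5

First find concert pitch: the Bb trumpet sounds a major second below written, so F5 Db4 D4 C5 B5 sounds Eb5 Cb4 C4 Bb4 A5.
Then write for Eb clarinet: it sounds a minor third above written, so the part must be a minor third below concert.
Eb5 → C5
Cb4 → Ab3
C4 → A3
Bb4 → G4
A5 → F#5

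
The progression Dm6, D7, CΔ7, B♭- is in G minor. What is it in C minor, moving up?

G minor up to C minor is a perfect fourth; each chord root moves by that interval while the quality stays the same.
Dm6: root D up a perfect fourth → G, giving Gm6.
D7: root D up a perfect fourth → G, giving G7.
CΔ7: root C up a perfect fourth → F, giving FΔ7.
B♭-: root B♭ up a perfect fourth → Eb, giving Eb-.

Gm6 G7 FΔ7 Eb-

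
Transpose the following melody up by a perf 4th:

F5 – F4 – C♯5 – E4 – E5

Bb5 Bb4 F#5 A4 A5

F5 to Bb5
F4 to Bb4
C#5 to F#5
E4 to A4
E5 to A5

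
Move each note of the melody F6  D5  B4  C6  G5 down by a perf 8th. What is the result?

F6 -> F5
D5 -> D4
B4 -> B3
C6 -> C5
G5 -> G4

F5 D4 B3 C5 G4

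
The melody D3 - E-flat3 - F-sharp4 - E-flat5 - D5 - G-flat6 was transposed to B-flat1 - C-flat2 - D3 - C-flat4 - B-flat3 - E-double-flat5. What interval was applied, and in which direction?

down a major tenth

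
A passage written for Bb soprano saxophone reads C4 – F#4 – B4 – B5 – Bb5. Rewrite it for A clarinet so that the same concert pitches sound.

Db4 G4 C5 C6 Cb6

First find concert pitch: the Bb soprano saxophone sounds a major second below written, so C4 F#4 B4 B5 Bb5 sounds Bb3 E4 A4 A5 Ab5.
Then write for A clarinet: it sounds a minor third below written, so the part must be a minor third above concert.
Bb3 → Db4
E4 → G4
A4 → C5
A5 → C6
Ab5 → Cb6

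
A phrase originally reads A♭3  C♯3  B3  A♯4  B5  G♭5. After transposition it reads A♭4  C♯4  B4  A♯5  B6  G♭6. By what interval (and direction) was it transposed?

up a perfect octave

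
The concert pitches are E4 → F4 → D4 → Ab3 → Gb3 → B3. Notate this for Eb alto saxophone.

C#5 D5 B4 F4 Eb4 G#4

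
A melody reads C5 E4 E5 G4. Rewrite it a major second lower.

Bb4 D4 D5 F4

A major second down from C5 gives Bb4.
E4: a second down reaches D, and 2 semitones makes it D4.
E5: a second down reaches D, and 2 semitones makes it D5.
G4: a second down reaches F, and 2 semitones makes it F4.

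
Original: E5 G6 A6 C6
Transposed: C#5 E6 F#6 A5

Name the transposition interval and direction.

down a minor third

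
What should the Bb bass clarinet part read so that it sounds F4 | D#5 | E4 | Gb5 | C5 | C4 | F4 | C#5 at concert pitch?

G5 E#6 F#5 Ab6 D6 D5 G5 D#6

The Bb bass clarinet sounds a major ninth below written, so the written part must be a major ninth above concert — transpose each note up.
F4 -> G5
D#5 -> E#6
E4 -> F#5
Gb5 -> Ab6
C5 -> D6
C4 -> D5
F4 -> G5
C#5 -> D#6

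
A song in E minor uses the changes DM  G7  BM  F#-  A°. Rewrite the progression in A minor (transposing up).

GM C7 EM B- D°

E minor up to A minor is a perfect fourth; each chord root moves by that interval while the quality stays the same.
DM: root D up a perfect fourth → G, giving GM.
G7: root G up a perfect fourth → C, giving C7.
BM: root B up a perfect fourth → E, giving EM.
F#-: root F# up a perfect fourth → B, giving B-.
A°: root A up a perfect fourth → D, giving D°.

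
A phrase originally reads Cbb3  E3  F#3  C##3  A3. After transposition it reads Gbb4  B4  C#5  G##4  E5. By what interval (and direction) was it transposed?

From Cbb3 to Gbb4 is 12 letter names — a twelfth of some quality.
Cbb3 to Gbb4 is 19 semitones, which makes it a perfect twelfth; the second version is higher, so the direction is up.
Checking another pair — A3 → E5 — gives the same interval.

up a perfect twelfth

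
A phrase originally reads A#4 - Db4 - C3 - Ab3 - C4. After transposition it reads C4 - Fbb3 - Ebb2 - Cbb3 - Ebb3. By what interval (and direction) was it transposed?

down an augmented sixth

From A#4 to C4 is 6 letter names — a sixth of some quality.
C4 to A#4 is 10 semitones, which makes it an augmented sixth; the second version is lower, so the direction is down.
Checking another pair — C4 → Ebb3 — gives the same interval.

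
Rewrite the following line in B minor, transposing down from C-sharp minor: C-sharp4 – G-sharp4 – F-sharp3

From C-sharp down to B is a major second; apply that to each pitch.
C#4 -> B3
G#4 -> F#4
F#3 -> E3

B3 F#4 E3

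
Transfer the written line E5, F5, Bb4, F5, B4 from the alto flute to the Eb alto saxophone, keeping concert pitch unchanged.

G#5 A5 D5 A5 D#5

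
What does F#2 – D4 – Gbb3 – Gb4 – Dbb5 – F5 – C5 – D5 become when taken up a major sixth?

F#2: a sixth up reaches D, and 9 semitones makes it D#3.
D4: a sixth up reaches B, and 9 semitones makes it B4.
Gbb3: a sixth up reaches E, and 9 semitones makes it Ebb4.
A major sixth up from Gb4 gives Eb5.
A major sixth up from Dbb5 gives Bbb5.
F5: a sixth up reaches D, and 9 semitones makes it D6.
A major sixth up from C5 gives A5.
A major sixth up from D5 gives B5.

D#3 B4 Ebb4 Eb5 Bbb5 D6 A5 B5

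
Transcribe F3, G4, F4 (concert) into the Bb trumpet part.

The Bb trumpet sounds a major second below written, so the written part must be a major second above concert — transpose each note up.
F3 → G3
G4 → A4
F4 → G4

G3 A4 G4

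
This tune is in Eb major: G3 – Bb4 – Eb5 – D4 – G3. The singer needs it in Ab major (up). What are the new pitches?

C4 Eb5 Ab5 G4 C4

Eb major to Ab major up is a perfect fourth, so every note moves up by that interval.
G3 -> C4
Bb4 -> Eb5
Eb5 -> Ab5
D4 -> G4
G3 -> C4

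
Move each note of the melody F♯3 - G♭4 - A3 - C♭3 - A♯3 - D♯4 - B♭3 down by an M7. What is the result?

G2 Abb3 Bb2 Dbb2 B2 E3 Cb3

F#3 becomes G2
Gb4 becomes Abb3
A3 becomes Bb2
Cb3 becomes Dbb2
A#3 becomes B2
D#4 becomes E3
Bb3 becomes Cb3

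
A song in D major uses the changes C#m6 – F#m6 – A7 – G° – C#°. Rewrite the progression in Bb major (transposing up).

Am6 Dm6 F7 Eb° A°

D major up to Bb major is a minor sixth; each chord root moves by that interval while the quality stays the same.
C#m6: root C# up a minor sixth → A, giving Am6.
F#m6: root F# up a minor sixth → D, giving Dm6.
A7: root A up a minor sixth → F, giving F7.
G°: root G up a minor sixth → Eb, giving Eb°.
C#°: root C# up a minor sixth → A, giving A°.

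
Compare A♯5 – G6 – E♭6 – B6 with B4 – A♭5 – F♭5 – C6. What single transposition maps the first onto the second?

down a major seventh

Take the first pair: A#5 → B4. A to B spans 7 letter names, so the interval is some kind of seventh.
B4 to A#5 is 11 semitones, which makes it a major seventh; the second version is lower, so the direction is down.
Checking another pair — B6 → C6 — gives the same interval.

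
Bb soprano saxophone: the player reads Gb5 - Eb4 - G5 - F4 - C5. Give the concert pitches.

Fb5 Db4 F5 Eb4 Bb4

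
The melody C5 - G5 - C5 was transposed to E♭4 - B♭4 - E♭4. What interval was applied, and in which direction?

down a major sixth

Take the first pair: C5 → Eb4. C to E spans 6 letter names, so the interval is some kind of sixth.
Eb4 to C5 is 9 semitones, which makes it a major sixth; the second version is lower, so the direction is down.
Checking another pair — C5 → Eb4 — gives the same interval.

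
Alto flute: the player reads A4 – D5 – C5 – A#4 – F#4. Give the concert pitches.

E4 A4 G4 E#4 C#4

The alto flute sounds a perfect fourth below written, so transpose each written note down a perfect fourth.
A4 -> E4
D5 -> A4
C5 -> G4
A#4 -> E#4
F#4 -> C#4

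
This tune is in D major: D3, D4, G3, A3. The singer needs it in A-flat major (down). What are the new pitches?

Ab2 Ab3 Db3 Eb3

D major to A-flat major down is an augmented fourth, so every note moves down by that interval.
D3 -> Ab2
D4 -> Ab3
G3 -> Db3
A3 -> Eb3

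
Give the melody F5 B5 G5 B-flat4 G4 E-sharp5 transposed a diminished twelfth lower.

F5 becomes B3
B5 becomes E#4
G5 becomes C#4
Bb4 becomes E3
G4 becomes C#3
E#5 becomes A##3

B3 E#4 C#4 E3 C#3 A##3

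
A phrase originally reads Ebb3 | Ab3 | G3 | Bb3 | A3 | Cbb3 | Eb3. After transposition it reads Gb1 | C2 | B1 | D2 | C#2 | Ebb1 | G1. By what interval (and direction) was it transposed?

down a minor thirteenth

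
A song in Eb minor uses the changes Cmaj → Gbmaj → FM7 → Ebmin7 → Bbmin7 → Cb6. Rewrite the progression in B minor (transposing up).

G#maj Dmaj C#M7 Bmin7 F#min7 G6

Eb minor up to B minor is an augmented fifth; each chord root moves by that interval while the quality stays the same.
Cmaj: root C up an augmented fifth → G#, giving G#maj.
Gbmaj: root Gb up an augmented fifth → D, giving Dmaj.
FM7: root F up an augmented fifth → C#, giving C#M7.
Ebmin7: root Eb up an augmented fifth → B, giving Bmin7.
Bbmin7: root Bb up an augmented fifth → F#, giving F#min7.
Cb6: root Cb up an augmented fifth → G, giving G6.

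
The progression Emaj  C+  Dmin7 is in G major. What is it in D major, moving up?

G major up to D major is a perfect fifth; each chord root moves by that interval while the quality stays the same.
Emaj: root E up a perfect fifth → B, giving Bmaj.
C+: root C up a perfect fifth → G, giving G+.
Dmin7: root D up a perfect fifth → A, giving Amin7.

Bmaj G+ Amin7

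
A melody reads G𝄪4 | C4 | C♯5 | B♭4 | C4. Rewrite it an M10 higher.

G##4: a tenth up reaches B, and 16 semitones makes it B##5.
A major tenth up from C4 gives E5.
C#5: a tenth up reaches E, and 16 semitones makes it E#6.
A major tenth up from Bb4 gives D6.
C4 up a major tenth is E5.

B##5 E5 E#6 D6 E5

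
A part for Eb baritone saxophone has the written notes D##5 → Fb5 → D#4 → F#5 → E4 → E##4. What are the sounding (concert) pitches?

F##3 Abb3 F#2 A3 G2 G##2

Written C4 on the Eb baritone saxophone sounds as Eb2, a major thirteenth lower; apply that shift to every note.
D##5 -> F##3
Fb5 -> Abb3
D#4 -> F#2
F#5 -> A3
E4 -> G2
E##4 -> G##2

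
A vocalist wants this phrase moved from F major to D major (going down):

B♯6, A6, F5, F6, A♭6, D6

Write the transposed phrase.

From F down to D is a minor third; apply that to each pitch.
B#6 -> G##6
A6 -> F#6
F5 -> D5
F6 -> D6
Ab6 -> F6
D6 -> B5

G##6 F#6 D5 D6 F6 B5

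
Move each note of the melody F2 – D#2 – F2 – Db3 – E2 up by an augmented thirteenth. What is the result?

D#4 B##3 D#4 B4 C##4

F2 becomes D#4
D#2 becomes B##3
F2 becomes D#4
Db3 becomes B4
E2 becomes C##4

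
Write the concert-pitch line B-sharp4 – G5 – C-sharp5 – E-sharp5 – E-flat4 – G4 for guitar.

The guitar sounds a perfect octave below written, so the written part must be a perfect octave above concert — transpose each note up.
B#4 → B#5
G5 → G6
C#5 → C#6
E#5 → E#6
Eb4 → Eb5
G4 → G5

B#5 G6 C#6 E#6 Eb5 G5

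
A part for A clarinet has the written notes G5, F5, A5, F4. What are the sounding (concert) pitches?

E5 D5 F#5 D4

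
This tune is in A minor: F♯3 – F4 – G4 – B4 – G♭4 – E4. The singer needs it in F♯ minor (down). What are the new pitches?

D#3 D4 E4 G#4 Eb4 C#4

A minor to F♯ minor down is a minor third, so every note moves down by that interval.
F#3 -> D#3
F4 -> D4
G4 -> E4
B4 -> G#4
Gb4 -> Eb4
E4 -> C#4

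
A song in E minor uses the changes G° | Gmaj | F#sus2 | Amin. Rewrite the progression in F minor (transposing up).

Ab° Abmaj Gsus2 Bbmin

E minor up to F minor is a minor second; each chord root moves by that interval while the quality stays the same.
G°: root G up a minor second → Ab, giving Ab°.
Gmaj: root G up a minor second → Ab, giving Abmaj.
F#sus2: root F# up a minor second → G, giving Gsus2.
Amin: root A up a minor second → Bb, giving Bbmin.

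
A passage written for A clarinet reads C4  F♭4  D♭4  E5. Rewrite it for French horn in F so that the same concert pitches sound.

E4 Ab4 F4 G#5

First find concert pitch: the A clarinet sounds a minor third below written, so C4 F♭4 D♭4 E5 sounds A3 Db4 Bb3 C#5.
Then write for French horn in F: it sounds a perfect fifth below written, so the part must be a perfect fifth above concert.
A3 → E4
Db4 → Ab4
Bb3 → F4
C#5 → G#5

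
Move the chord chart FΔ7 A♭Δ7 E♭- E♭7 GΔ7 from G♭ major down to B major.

G♭ major down to B major is a diminished sixth; each chord root moves by that interval while the quality stays the same.
FΔ7: root F down a diminished sixth → A#, giving A#Δ7.
A♭Δ7: root A♭ down a diminished sixth → C#, giving C#Δ7.
E♭-: root E♭ down a diminished sixth → G#, giving G#-.
E♭7: root E♭ down a diminished sixth → G#, giving G#7.
GΔ7: root G down a diminished sixth → B#, giving B#Δ7.

A#Δ7 C#Δ7 G#- G#7 B#Δ7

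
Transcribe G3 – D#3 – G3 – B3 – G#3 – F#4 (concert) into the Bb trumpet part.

Written C4 sounds as Bb3 on the Bb trumpet, so concert pitches are written a major second up.
G3 to A3
D#3 to E#3
G3 to A3
B3 to C#4
G#3 to A#3
F#4 to G#4

A3 E#3 A3 C#4 A#3 G#4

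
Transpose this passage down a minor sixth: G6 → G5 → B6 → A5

G6: a sixth down reaches B, and 8 semitones makes it B5.
G5 down a minor sixth is B4.
A minor sixth down from B6 gives D#6.
A5: a sixth down reaches C, and 8 semitones makes it C#5.

B5 B4 D#6 C#5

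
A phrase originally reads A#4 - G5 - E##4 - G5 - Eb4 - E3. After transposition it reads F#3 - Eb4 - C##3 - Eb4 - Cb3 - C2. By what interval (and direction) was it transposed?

Take the first pair: A#4 → F#3. A to F spans 10 letter names, so the interval is some kind of tenth.
F#3 to A#4 is 16 semitones, which makes it a major tenth; the second version is lower, so the direction is down.
Checking another pair — E3 → C2 — gives the same interval.

down a major tenth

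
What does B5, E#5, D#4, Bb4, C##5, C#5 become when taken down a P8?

B5 to B4
E#5 to E#4
D#4 to D#3
Bb4 to Bb3
C##5 to C##4
C#5 to C#4

B4 E#4 D#3 Bb3 C##4 C#4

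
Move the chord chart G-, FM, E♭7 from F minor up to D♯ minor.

F minor up to D♯ minor is an augmented sixth; each chord root moves by that interval while the quality stays the same.
G-: root G up an augmented sixth → E#, giving E#-.
FM: root F up an augmented sixth → D#, giving D#M.
E♭7: root E♭ up an augmented sixth → C#, giving C#7.

E#- D#M C#7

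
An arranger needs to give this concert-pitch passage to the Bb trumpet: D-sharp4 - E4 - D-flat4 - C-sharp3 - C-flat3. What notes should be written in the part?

E#4 F#4 Eb4 D#3 Db3

Written C4 sounds as Bb3 on the Bb trumpet, so concert pitches are written a major second up.
D#4 gives E#4
E4 gives F#4
Db4 gives Eb4
C#3 gives D#3
Cb3 gives Db3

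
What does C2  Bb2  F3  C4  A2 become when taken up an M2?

D2 C3 G3 D4 B2

C2 up a major second is D2.
Bb2: a second up reaches C, and 2 semitones makes it C3.
A major second up from F3 gives G3.
C4 up a major second is D4.
A major second up from A2 gives B2.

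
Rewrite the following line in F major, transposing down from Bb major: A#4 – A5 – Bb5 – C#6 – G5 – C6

E#4 E5 F5 G#5 D5 G5

Bb major to F major down is a perfect fourth, so every note moves down by that interval.
A#4 -> E#4
A5 -> E5
Bb5 -> F5
C#6 -> G#5
G5 -> D5
C6 -> G5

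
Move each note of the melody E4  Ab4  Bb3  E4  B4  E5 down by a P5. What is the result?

A3 Db4 Eb3 A3 E4 A4

E4: a fifth down reaches A, and 7 semitones makes it A3.
A perfect fifth down from Ab4 gives Db4.
A perfect fifth down from Bb3 gives Eb3.
E4: a fifth down reaches A, and 7 semitones makes it A3.
B4: a fifth down reaches E, and 7 semitones makes it E4.
A perfect fifth down from E5 gives A4.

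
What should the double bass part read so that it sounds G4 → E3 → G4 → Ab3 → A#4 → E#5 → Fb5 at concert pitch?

G5 E4 G5 Ab4 A#5 E#6 Fb6

The double bass sounds a perfect octave below written, so the written part must be a perfect octave above concert — transpose each note up.
G4 becomes G5
E3 becomes E4
G4 becomes G5
Ab3 becomes Ab4
A#4 becomes A#5
E#5 becomes E#6
Fb5 becomes Fb6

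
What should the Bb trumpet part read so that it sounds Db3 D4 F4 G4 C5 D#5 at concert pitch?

The Bb trumpet sounds a major second below written, so the written part must be a major second above concert — transpose each note up.
Db3 gives Eb3
D4 gives E4
F4 gives G4
G4 gives A4
C5 gives D5
D#5 gives E#5

Eb3 E4 G4 A4 D5 E#5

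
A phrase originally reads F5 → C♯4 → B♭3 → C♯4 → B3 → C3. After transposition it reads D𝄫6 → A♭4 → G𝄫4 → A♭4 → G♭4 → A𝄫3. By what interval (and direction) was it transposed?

From F5 to Dbb6 is 6 letter names — a sixth of some quality.
F5 to Dbb6 is 7 semitones, which makes it a diminished sixth; the second version is higher, so the direction is up.
Checking another pair — C3 → Abb3 — gives the same interval.

up a diminished sixth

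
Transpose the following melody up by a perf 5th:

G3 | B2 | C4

D4 F#3 G4

G3 up a perfect fifth is D4.
B2 up a perfect fifth is F#3.
A perfect fifth up from C4 gives G4.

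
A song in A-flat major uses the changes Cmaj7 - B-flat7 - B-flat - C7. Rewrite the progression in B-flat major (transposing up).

A-flat major up to B-flat major is a major second; each chord root moves by that interval while the quality stays the same.
Cmaj7: root C up a major second → D, giving Dmaj7.
B-flat7: root B-flat up a major second → C, giving C7.
B-flat: root B-flat up a major second → C, giving C.
C7: root C up a major second → D, giving D7.

Dmaj7 C7 C D7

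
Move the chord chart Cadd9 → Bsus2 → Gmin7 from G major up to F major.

G major up to F major is a minor seventh; each chord root moves by that interval while the quality stays the same.
Cadd9: root C up a minor seventh → Bb, giving Bbadd9.
Bsus2: root B up a minor seventh → A, giving Asus2.
Gmin7: root G up a minor seventh → F, giving Fmin7.

Bbadd9 Asus2 Fmin7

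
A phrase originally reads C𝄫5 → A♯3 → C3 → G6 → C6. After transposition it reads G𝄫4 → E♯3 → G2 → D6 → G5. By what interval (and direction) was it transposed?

down a perfect fourth

From Cbb5 to Gbb4 is 4 letter names — a fourth of some quality.
Gbb4 to Cbb5 is 5 semitones, which makes it a perfect fourth; the second version is lower, so the direction is down.
Checking another pair — C6 → G5 — gives the same interval.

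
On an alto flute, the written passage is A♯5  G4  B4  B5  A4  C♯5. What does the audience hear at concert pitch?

The alto flute sounds a perfect fourth below written, so transpose each written note down a perfect fourth.
A#5 becomes E#5
G4 becomes D4
B4 becomes F#4
B5 becomes F#5
A4 becomes E4
C#5 becomes G#4

E#5 D4 F#4 F#5 E4 G#4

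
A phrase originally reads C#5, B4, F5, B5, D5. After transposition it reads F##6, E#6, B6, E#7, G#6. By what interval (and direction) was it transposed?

Take the first pair: C#5 → F##6. C to F spans 11 letter names, so the interval is some kind of eleventh.
C#5 to F##6 is 18 semitones, which makes it an augmented eleventh; the second version is higher, so the direction is up.
Checking another pair — D5 → G#6 — gives the same interval.

up an augmented eleventh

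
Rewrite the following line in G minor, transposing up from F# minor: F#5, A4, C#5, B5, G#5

G5 Bb4 D5 C6 A5

From F# up to G is a minor second; apply that to each pitch.
F#5 gives G5
A4 gives Bb4
C#5 gives D5
B5 gives C6
G#5 gives A5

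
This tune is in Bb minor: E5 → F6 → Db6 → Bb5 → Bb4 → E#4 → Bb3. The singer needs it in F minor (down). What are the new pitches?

Bb minor to F minor down is a perfect fourth, so every note moves down by that interval.
E5 to B4
F6 to C6
Db6 to Ab5
Bb5 to F5
Bb4 to F4
E#4 to B#3
Bb3 to F3

B4 C6 Ab5 F5 F4 B#3 F3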